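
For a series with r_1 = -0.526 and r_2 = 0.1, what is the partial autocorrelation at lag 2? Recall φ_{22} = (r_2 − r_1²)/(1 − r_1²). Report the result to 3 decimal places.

-0.244

φ_{22} = (r_2 − r_1²) / (1 − r_1²)
r_1² = (-0.526)² = 0.276676
Numerator = 0.1 − 0.2767 = -0.1767; denominator = 1 − 0.2767 = 0.7233
φ_{22} = -0.1767 / 0.7233 = -0.244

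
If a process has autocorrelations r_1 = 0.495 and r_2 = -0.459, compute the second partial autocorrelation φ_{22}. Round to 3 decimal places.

-0.933

φ_{22} = (r_2 − r_1²) / (1 − r_1²)
r_1² = (0.495)² = 0.245025
Numerator = -0.459 − 0.2450 = -0.7040; denominator = 1 − 0.2450 = 0.7550
φ_{22} = -0.7040 / 0.7550 = -0.933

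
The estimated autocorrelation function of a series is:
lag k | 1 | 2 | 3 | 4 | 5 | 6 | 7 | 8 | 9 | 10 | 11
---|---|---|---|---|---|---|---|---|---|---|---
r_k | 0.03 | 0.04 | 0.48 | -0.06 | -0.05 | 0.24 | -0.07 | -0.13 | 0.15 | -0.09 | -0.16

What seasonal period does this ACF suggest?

3

The largest autocorrelation is r_3 = 0.48, with weaker echoes at lags 6 (0.24) and 9 (0.15); the remaining lags stay at or below 0.04.
The dominant spike at lag 3 indicates a seasonal period of 3.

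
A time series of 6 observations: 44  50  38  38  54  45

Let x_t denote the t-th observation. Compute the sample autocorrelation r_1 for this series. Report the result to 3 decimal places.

-0.264

Mean x̄ = (44 + 50 + 38 + 38 + 54 + 45)/6 = 44.8333
Deviations from mean: -0.8333, 5.1667, -6.8333, -6.8333, 9.1667, 0.1667
Numerator Σ_{t=1}^{5}(x_t−x̄)(x_{t+1}−x̄) = -54.0278
Denominator Σ(x_t−x̄)² = 204.8333
r_1 = -54.0278 / 204.8333 = -0.264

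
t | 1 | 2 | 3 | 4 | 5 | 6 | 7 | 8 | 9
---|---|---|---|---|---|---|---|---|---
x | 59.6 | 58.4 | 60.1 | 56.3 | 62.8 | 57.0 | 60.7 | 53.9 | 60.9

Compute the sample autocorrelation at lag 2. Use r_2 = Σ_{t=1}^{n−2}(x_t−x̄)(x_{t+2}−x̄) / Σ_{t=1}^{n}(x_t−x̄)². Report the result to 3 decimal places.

0.533

Mean x̄ = (59.6 + 58.4 + 60.1 + 56.3 + 62.8 + 57.0 + 60.7 + 53.9 + 60.9)/9 = 58.8556
Numerator Σ_{t=1}^{7}(x_t−x̄)(x_{t+2}−x̄) = 31.9827
Denominator Σ(x_t−x̄)² = 59.9822
r_2 = 31.9827 / 59.9822 = 0.533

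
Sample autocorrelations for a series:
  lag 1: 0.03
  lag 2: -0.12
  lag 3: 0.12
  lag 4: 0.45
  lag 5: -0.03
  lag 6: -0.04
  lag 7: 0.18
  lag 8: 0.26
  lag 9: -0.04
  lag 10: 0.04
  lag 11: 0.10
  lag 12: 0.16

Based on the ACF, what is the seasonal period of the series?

4

The largest autocorrelation is r_4 = 0.45, with a weaker echo at lag 8 (0.26); the remaining lags stay at or below 0.18.
The dominant spike at lag 4 indicates a seasonal period of 4.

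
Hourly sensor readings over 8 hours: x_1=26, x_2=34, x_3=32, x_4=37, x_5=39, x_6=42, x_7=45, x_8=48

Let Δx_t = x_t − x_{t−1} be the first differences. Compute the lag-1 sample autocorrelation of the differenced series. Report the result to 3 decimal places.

-0.664

First differences Δx: 8, -2, 5, 2, 3, 3, 3
Mean of differences = 3.1429
Numerator Σ(Δx_t−Δx̄)(Δx_{t+1}−Δx̄) = -36.4490
Denominator Σ(Δx_t−Δx̄)² = 54.8571
r_1(Δx) = -36.4490 / 54.8571 = -0.664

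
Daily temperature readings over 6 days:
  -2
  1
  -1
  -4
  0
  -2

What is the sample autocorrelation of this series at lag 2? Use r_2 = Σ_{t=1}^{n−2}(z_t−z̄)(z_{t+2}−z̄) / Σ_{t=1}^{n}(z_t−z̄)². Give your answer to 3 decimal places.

Mean z̄ = (-2 + 1 − 1 − 4 + 0 − 2)/6 = -1.3333
Deviations from mean: -0.6667, 2.3333, 0.3333, -2.6667, 1.3333, -0.6667
Σ(z_t−z̄)(z_{t+2}−z̄) = (-0.2222) + (-6.2222) + (0.4444) + (1.7778) = -4.2222
Denominator Σ(z_t−z̄)² = 15.3333
r_2 = -4.2222 / 15.3333 = -0.275

-0.275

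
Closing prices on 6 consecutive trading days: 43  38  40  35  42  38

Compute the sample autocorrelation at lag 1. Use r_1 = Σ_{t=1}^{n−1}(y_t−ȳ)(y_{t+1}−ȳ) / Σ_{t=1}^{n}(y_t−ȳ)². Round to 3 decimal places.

-0.549

Mean ȳ = (43 + 38 + 40 + 35 + 42 + 38)/6 = 39.3333
Deviations from mean: 3.6667, -1.3333, 0.6667, -4.3333, 2.6667, -1.3333
Σ(y_t−ȳ)(y_{t+1}−ȳ) = (-4.8889) + (-0.8889) + (-2.8889) + (-11.5556) + (-3.5556) = -23.7778
Denominator Σ(y_t−ȳ)² = 43.3333
r_1 = -23.7778 / 43.3333 = -0.549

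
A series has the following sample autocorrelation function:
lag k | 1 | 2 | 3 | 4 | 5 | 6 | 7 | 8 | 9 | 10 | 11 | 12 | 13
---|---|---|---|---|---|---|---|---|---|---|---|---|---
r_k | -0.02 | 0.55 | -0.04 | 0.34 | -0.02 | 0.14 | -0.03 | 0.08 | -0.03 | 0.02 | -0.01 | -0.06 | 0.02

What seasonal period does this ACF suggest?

The largest autocorrelation is r_2 = 0.55, with a weaker echo at lag 4 (0.34); the remaining lags stay at or below 0.14.
The dominant spike at lag 2 indicates a seasonal period of 2.

2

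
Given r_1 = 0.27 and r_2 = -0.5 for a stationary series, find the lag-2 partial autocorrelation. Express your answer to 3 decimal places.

φ_{22} = (r_2 − r_1²) / (1 − r_1²)
r_1² = (0.27)² = 0.0729
Numerator = -0.5 − 0.0729 = -0.5729; denominator = 1 − 0.0729 = 0.9271
φ_{22} = -0.5729 / 0.9271 = -0.618

-0.618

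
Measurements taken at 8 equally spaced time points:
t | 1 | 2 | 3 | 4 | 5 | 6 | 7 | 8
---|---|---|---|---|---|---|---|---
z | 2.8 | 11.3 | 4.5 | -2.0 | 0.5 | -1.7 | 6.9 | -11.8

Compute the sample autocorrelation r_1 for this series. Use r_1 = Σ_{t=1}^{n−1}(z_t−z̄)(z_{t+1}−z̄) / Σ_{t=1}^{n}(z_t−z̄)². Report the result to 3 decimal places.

Mean z̄ = (2.8 + 11.3 + 4.5 − 2.0 + 0.5 − 1.7 + 6.9 − 11.8)/8 = 1.3125
Deviations from mean: 1.4875, 9.9875, 3.1875, -3.3125, -0.8125, -3.0125, 5.5875, -13.1125
Σ(z_t−z̄)(z_{t+1}−z̄) = (14.8564) + (31.8352) + (-10.5586) + (2.6914) + (2.4477) + (-16.8323) + (-73.2661) = -48.8264
Denominator Σ(z_t−z̄)² = 335.9888
r_1 = -48.8264 / 335.9888 = -0.145

-0.145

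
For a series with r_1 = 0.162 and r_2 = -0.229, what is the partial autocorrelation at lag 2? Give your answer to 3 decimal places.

-0.262

φ_{22} = (r_2 − r_1²) / (1 − r_1²)
r_1² = (0.162)² = 0.026244
Numerator = -0.229 − 0.0262 = -0.2552; denominator = 1 − 0.0262 = 0.9738
φ_{22} = -0.2552 / 0.9738 = -0.262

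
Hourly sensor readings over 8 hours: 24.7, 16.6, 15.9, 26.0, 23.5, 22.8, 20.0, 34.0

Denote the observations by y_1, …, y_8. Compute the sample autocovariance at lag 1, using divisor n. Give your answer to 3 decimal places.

Mean ȳ = (24.7 + 16.6 + 15.9 + 26.0 + 23.5 + 22.8 + 20.0 + 34.0)/8 = 22.9375
Deviations: 1.7625, -6.3375, -7.0375, 3.0625, 0.5625, -0.1375, -2.9375, 11.0625
Σ_{t=1}^{7}(y_t−ȳ)(y_{t+1}−ȳ) = -18.5689
γ_1 = -18.5689 / 8 = -2.321

-2.321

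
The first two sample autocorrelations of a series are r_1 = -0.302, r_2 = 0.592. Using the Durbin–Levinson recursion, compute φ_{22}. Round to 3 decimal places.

0.551

φ_{22} = (r_2 − r_1²) / (1 − r_1²)
r_1² = (-0.302)² = 0.091204
Numerator = 0.592 − 0.0912 = 0.5008; denominator = 1 − 0.0912 = 0.9088
φ_{22} = 0.5008 / 0.9088 = 0.551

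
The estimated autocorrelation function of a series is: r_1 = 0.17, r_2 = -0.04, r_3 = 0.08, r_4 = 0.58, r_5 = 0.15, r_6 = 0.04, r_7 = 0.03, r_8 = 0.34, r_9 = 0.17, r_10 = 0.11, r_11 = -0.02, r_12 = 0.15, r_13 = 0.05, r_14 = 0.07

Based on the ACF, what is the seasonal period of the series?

The largest autocorrelation is r_4 = 0.58, with a weaker echo at lag 8 (0.34); the remaining lags stay at or below 0.17.
The dominant spike at lag 4 indicates a seasonal period of 4.

4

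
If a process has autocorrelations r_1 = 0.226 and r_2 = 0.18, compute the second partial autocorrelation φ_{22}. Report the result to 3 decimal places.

0.136

φ_{22} = (r_2 − r_1²) / (1 − r_1²)
r_1² = (0.226)² = 0.051076
Numerator = 0.18 − 0.0511 = 0.1289; denominator = 1 − 0.0511 = 0.9489
φ_{22} = 0.1289 / 0.9489 = 0.136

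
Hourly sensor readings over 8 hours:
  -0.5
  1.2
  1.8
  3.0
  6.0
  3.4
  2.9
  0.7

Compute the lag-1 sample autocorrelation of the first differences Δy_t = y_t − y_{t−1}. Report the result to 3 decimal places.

-0.015

First differences Δy: 1.7, 0.6, 1.2, 3.0, -2.6, -0.5, -2.2
Mean of differences = 0.1714
Numerator Σ(Δy_t−Δȳ)(Δy_{t+1}−Δȳ) = -0.3808
Denominator Σ(Δy_t−Δȳ)² = 25.3343
r_1(Δy) = -0.3808 / 25.3343 = -0.015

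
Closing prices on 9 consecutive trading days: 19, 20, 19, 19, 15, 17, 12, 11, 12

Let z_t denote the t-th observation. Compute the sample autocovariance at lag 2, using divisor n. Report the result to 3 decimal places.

Mean z̄ = (19 + 20 + 19 + 19 + 15 + 17 + 12 + 11 + 12)/9 = 16.0000
Σ_{t=1}^{7}(z_t−z̄)(z_{t+2}−z̄) = 36.0000
γ_2 = 36.0000 / 9 = 4.000

4.000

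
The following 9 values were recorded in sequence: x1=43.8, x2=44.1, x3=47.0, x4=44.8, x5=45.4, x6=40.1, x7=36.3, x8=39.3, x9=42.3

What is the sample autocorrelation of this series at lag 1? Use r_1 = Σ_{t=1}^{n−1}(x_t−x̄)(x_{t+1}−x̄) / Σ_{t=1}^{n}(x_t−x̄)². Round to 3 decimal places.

0.591

Mean x̄ = (43.8 + 44.1 + 47.0 + 44.8 + 45.4 + 40.1 + 36.3 + 39.3 + 42.3)/9 = 42.5667
Numerator Σ_{t=1}^{8}(x_t−x̄)(x_{t+1}−x̄) = 54.7289
Denominator Σ(x_t−x̄)² = 92.6400
r_1 = 54.7289 / 92.6400 = 0.591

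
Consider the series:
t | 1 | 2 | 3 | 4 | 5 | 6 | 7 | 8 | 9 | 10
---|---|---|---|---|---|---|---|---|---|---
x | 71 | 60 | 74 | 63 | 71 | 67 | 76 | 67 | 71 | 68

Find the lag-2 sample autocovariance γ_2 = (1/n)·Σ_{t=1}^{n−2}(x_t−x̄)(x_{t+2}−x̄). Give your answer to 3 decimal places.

Mean x̄ = (71 + 60 + 74 + 63 + 71 + 67 + 76 + 67 + 71 + 68)/10 = 68.8000
Σ_{t=1}^{8}(x_t−x̄)(x_{t+2}−x̄) = 120.7200
γ_2 = 120.7200 / 10 = 12.072

12.072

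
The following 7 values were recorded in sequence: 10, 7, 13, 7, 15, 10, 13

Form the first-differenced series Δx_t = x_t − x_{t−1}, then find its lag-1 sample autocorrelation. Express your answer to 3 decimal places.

-0.894

First differences Δx: -3, 6, -6, 8, -5, 3
Mean of differences = 0.5000
Numerator Σ(Δx_t−Δx̄)(Δx_{t+1}−Δx̄) = -158.7500
Denominator Σ(Δx_t−Δx̄)² = 177.5000
r_1(Δx) = -158.7500 / 177.5000 = -0.894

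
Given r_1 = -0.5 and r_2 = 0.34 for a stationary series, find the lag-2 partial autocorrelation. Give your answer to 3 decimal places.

0.120

φ_{22} = (r_2 − r_1²) / (1 − r_1²)
r_1² = (-0.5)² = 0.25
Numerator = 0.34 − 0.2500 = 0.0900; denominator = 1 − 0.2500 = 0.7500
φ_{22} = 0.0900 / 0.7500 = 0.120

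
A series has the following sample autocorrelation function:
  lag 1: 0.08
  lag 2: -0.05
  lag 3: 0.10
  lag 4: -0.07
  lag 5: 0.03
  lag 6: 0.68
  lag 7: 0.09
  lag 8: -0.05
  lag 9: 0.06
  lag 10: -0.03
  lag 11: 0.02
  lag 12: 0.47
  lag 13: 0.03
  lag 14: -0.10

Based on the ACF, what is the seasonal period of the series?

6

The largest autocorrelation is r_6 = 0.68, with a weaker echo at lag 12 (0.47); the remaining lags stay at or below 0.10.
The dominant spike at lag 6 indicates a seasonal period of 6.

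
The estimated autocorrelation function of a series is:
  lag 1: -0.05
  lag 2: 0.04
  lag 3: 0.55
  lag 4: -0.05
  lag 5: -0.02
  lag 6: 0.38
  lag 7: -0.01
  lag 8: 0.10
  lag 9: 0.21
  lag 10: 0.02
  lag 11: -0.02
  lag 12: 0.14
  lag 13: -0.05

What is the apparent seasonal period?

The largest autocorrelation is r_3 = 0.55, with weaker echoes at lags 6 (0.38) and 9 (0.21); the remaining lags stay at or below 0.14.
The dominant spike at lag 3 indicates a seasonal period of 3.

3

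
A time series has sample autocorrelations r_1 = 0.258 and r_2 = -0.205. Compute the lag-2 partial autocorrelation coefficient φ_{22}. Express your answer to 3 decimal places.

-0.291

φ_{22} = (r_2 − r_1²) / (1 − r_1²)
r_1² = (0.258)² = 0.066564
Numerator = -0.205 − 0.0666 = -0.2716; denominator = 1 − 0.0666 = 0.9334
φ_{22} = -0.2716 / 0.9334 = -0.291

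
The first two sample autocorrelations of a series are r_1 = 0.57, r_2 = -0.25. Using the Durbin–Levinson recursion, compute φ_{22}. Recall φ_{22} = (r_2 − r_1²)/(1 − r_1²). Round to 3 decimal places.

φ_{22} = (r_2 − r_1²) / (1 − r_1²)
r_1² = (0.57)² = 0.3249
Numerator = -0.25 − 0.3249 = -0.5749; denominator = 1 − 0.3249 = 0.6751
φ_{22} = -0.5749 / 0.6751 = -0.852

-0.852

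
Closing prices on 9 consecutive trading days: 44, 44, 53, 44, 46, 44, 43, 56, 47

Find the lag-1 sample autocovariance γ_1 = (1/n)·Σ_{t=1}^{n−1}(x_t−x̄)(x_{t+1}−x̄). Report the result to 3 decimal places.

Mean x̄ = (44 + 44 + 53 + 44 + 46 + 44 + 43 + 56 + 47)/9 = 46.7778
Σ_{t=1}^{8}(x_t−x̄)(x_{t+1}−x̄) = -44.8272
γ_1 = -44.8272 / 9 = -4.981

-4.981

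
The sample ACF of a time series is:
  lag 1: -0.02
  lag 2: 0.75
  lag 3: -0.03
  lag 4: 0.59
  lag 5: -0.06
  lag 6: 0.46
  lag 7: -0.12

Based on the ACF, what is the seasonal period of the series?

The largest autocorrelation is r_2 = 0.75, with weaker echoes at lags 4 (0.59) and 6 (0.46); the remaining lags stay at or below -0.02.
The dominant spike at lag 2 indicates a seasonal period of 2.

2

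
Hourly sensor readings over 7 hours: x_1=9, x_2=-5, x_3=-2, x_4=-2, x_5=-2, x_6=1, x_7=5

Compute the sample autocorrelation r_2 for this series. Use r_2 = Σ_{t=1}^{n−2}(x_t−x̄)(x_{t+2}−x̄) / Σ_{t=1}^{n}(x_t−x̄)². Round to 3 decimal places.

-0.093

Mean x̄ = (9 − 5 − 2 − 2 − 2 + 1 + 5)/7 = 0.5714
Deviations from mean: 8.4286, -5.5714, -2.5714, -2.5714, -2.5714, 0.4286, 4.4286
Numerator Σ_{t=1}^{5}(x_t−x̄)(x_{t+2}−x̄) = -13.2245
Denominator Σ(x_t−x̄)² = 141.7143
r_2 = -13.2245 / 141.7143 = -0.093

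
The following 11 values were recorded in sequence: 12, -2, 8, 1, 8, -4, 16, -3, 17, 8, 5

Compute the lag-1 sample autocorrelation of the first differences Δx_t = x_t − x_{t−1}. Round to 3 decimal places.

First differences Δx: -14, 10, -7, 7, -12, 20, -19, 20, -9, -3
Mean of differences = -0.7000
Numerator Σ(Δx_t−Δx̄)(Δx_{t+1}−Δx̄) = -1489.4900
Denominator Σ(Δx_t−Δx̄)² = 1784.1000
r_1(Δx) = -1489.4900 / 1784.1000 = -0.835

-0.835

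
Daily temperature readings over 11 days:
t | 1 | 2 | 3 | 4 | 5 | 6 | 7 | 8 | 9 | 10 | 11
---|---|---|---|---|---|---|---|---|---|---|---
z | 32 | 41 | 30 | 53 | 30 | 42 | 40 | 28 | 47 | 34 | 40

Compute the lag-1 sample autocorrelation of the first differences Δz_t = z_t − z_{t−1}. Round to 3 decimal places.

First differences Δz: 9, -11, 23, -23, 12, -2, -12, 19, -13, 6
Mean of differences = 0.8000
Numerator Σ(Δz_t−Δz̄)(Δz_{t+1}−Δz̄) = -1705.0400
Denominator Σ(Δz_t−Δz̄)² = 2111.6000
r_1(Δz) = -1705.0400 / 2111.6000 = -0.807

-0.807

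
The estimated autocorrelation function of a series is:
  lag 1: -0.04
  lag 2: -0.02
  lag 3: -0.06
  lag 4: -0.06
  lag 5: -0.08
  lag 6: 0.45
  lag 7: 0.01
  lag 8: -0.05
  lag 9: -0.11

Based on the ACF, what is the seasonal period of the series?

The largest autocorrelation is r_6 = 0.45; the remaining lags stay at or below 0.01.
The dominant spike at lag 6 indicates a seasonal period of 6.

6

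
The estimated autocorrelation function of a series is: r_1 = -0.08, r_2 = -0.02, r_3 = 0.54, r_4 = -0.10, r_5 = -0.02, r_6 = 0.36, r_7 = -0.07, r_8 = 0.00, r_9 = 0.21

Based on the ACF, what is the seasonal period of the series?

The largest autocorrelation is r_3 = 0.54, with weaker echoes at lags 6 (0.36) and 9 (0.21); the remaining lags stay at or below 0.00.
The dominant spike at lag 3 indicates a seasonal period of 3.

3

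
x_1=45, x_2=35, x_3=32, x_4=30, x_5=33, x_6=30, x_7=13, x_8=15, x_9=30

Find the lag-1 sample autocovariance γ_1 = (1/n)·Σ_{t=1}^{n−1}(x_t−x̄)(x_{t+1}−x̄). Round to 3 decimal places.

35.809

Mean x̄ = (45 + 35 + 32 + 30 + 33 + 30 + 13 + 15 + 30)/9 = 29.2222
Σ_{t=1}^{8}(x_t−x̄)(x_{t+1}−x̄) = 322.2840
γ_1 = 322.2840 / 9 = 35.809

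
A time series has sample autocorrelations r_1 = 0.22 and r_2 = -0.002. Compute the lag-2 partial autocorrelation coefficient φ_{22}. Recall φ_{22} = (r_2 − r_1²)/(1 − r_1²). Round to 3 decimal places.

-0.053

φ_{22} = (r_2 − r_1²) / (1 − r_1²)
r_1² = (0.22)² = 0.0484
Numerator = -0.002 − 0.0484 = -0.0504; denominator = 1 − 0.0484 = 0.9516
φ_{22} = -0.0504 / 0.9516 = -0.053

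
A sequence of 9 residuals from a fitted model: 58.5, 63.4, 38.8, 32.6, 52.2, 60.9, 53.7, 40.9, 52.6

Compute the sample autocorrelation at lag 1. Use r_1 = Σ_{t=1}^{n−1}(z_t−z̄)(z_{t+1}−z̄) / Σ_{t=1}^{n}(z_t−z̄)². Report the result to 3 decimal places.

Mean z̄ = (58.5 + 63.4 + 38.8 + 32.6 + 52.2 + 60.9 + 53.7 + 40.9 + 52.6)/9 = 50.4000
Numerator Σ_{t=1}^{8}(z_t−z̄)(z_{t+1}−z̄) = 130.2400
Denominator Σ(z_t−z̄)² = 905.4800
r_1 = 130.2400 / 905.4800 = 0.144

0.144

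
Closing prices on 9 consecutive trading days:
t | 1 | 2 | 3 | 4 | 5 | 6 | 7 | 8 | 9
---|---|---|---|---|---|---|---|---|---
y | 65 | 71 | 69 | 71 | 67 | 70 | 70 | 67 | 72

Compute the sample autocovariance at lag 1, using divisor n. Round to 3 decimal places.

-2.359

Mean ȳ = (65 + 71 + 69 + 71 + 67 + 70 + 70 + 67 + 72)/9 = 69.1111
Σ_{t=1}^{8}(y_t−ȳ)(y_{t+1}−ȳ) = -21.2346
γ_1 = -21.2346 / 9 = -2.359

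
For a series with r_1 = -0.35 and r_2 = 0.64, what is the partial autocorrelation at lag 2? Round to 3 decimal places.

0.590

φ_{22} = (r_2 − r_1²) / (1 − r_1²)
r_1² = (-0.35)² = 0.1225
Numerator = 0.64 − 0.1225 = 0.5175; denominator = 1 − 0.1225 = 0.8775
φ_{22} = 0.5175 / 0.8775 = 0.590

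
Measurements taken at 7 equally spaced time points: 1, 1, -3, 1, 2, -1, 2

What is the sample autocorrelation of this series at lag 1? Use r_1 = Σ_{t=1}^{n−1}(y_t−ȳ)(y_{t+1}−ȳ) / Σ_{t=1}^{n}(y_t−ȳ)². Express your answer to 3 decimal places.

-0.364

Mean ȳ = (1 + 1 − 3 + 1 + 2 − 1 + 2)/7 = 0.4286
Deviations from mean: 0.5714, 0.5714, -3.4286, 0.5714, 1.5714, -1.4286, 1.5714
Numerator Σ_{t=1}^{6}(y_t−ȳ)(y_{t+1}−ȳ) = -7.1837
Denominator Σ(y_t−ȳ)² = 19.7143
r_1 = -7.1837 / 19.7143 = -0.364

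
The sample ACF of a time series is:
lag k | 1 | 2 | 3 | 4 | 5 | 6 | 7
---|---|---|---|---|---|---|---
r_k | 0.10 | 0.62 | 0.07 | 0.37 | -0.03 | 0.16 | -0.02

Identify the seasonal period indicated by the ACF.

2

The largest autocorrelation is r_2 = 0.62, with weaker echoes at lags 4 (0.37) and 6 (0.16); the remaining lags stay at or below 0.10.
The dominant spike at lag 2 indicates a seasonal period of 2.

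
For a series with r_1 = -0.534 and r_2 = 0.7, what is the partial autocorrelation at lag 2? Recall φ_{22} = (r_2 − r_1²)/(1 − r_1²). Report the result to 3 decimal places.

φ_{22} = (r_2 − r_1²) / (1 − r_1²)
r_1² = (-0.534)² = 0.285156
Numerator = 0.7 − 0.2852 = 0.4148; denominator = 1 − 0.2852 = 0.7148
φ_{22} = 0.4148 / 0.7148 = 0.580

0.580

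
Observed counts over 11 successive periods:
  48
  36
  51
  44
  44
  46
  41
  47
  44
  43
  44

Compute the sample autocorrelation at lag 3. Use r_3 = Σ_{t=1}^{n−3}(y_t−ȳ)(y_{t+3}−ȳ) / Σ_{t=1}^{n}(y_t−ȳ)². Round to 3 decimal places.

0.105

Mean ȳ = (48 + 36 + 51 + 44 + 44 + 46 + 41 + 47 + 44 + 43 + 44)/11 = 44.3636
Numerator Σ_{t=1}^{8}(y_t−ȳ)(y_{t+3}−ȳ) = 15.8760
Denominator Σ(y_t−ȳ)² = 150.5455
r_3 = 15.8760 / 150.5455 = 0.105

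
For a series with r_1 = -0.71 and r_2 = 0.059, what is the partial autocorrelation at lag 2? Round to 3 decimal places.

-0.898

φ_{22} = (r_2 − r_1²) / (1 − r_1²)
r_1² = (-0.71)² = 0.5041
Numerator = 0.059 − 0.5041 = -0.4451; denominator = 1 − 0.5041 = 0.4959
φ_{22} = -0.4451 / 0.4959 = -0.898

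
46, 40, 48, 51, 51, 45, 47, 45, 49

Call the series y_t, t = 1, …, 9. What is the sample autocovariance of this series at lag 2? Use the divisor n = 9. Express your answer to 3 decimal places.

Mean ȳ = (46 + 40 + 48 + 51 + 51 + 45 + 47 + 45 + 49)/9 = 46.8889
Σ_{t=1}^{7}(y_t−ȳ)(y_{t+2}−ȳ) = -28.2469
γ_2 = -28.2469 / 9 = -3.139

-3.139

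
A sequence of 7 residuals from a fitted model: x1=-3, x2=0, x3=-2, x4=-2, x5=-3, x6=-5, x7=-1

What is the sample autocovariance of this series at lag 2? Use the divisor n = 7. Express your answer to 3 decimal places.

Mean x̄ = (-3 + 0 − 2 − 2 − 3 − 5 − 1)/7 = -2.2857
Σ_{t=1}^{5}(x_t−x̄)(x_{t+2}−x̄) = -1.4490
γ_2 = -1.4490 / 7 = -0.207

-0.207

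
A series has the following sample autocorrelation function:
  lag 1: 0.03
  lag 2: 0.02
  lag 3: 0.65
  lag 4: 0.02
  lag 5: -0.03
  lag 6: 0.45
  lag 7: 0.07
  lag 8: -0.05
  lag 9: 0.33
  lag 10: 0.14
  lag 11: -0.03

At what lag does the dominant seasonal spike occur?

The largest autocorrelation is r_3 = 0.65, with weaker echoes at lags 6 (0.45) and 9 (0.33); the remaining lags stay at or below 0.14.
The dominant spike at lag 3 indicates a seasonal period of 3.

3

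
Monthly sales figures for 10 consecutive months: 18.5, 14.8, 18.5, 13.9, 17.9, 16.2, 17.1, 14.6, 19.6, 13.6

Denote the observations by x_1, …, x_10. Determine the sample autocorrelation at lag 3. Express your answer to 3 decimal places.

-0.362

Mean x̄ = (18.5 + 14.8 + 18.5 + 13.9 + 17.9 + 16.2 + 17.1 + 14.6 + 19.6 + 13.6)/10 = 16.4700
Numerator Σ_{t=1}^{7}(x_t−x̄)(x_{t+3}−x̄) = -15.0997
Denominator Σ(x_t−x̄)² = 41.6810
r_3 = -15.0997 / 41.6810 = -0.362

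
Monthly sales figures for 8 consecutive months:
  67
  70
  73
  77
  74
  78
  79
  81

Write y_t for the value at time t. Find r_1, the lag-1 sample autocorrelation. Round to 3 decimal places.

Mean ȳ = (67 + 70 + 73 + 77 + 74 + 78 + 79 + 81)/8 = 74.8750
Deviations from mean: -7.8750, -4.8750, -1.8750, 2.1250, -0.8750, 3.1250, 4.1250, 6.1250
Σ(y_t−ȳ)(y_{t+1}−ȳ) = (38.3906) + (9.1406) + (-3.9844) + (-1.8594) + (-2.7344) + (12.8906) + (25.2656) = 77.1094
Denominator Σ(y_t−ȳ)² = 158.8750
r_1 = 77.1094 / 158.8750 = 0.485

0.485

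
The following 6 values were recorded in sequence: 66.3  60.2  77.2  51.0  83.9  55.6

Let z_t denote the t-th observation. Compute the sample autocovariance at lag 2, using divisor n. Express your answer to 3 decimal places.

Mean z̄ = (66.3 + 60.2 + 77.2 + 51.0 + 83.9 + 55.6)/6 = 65.7000
Deviations: 0.6000, -5.5000, 11.5000, -14.7000, 18.2000, -10.1000
Σ_{t=1}^{4}(z_t−z̄)(z_{t+2}−z̄) = 445.5200
γ_2 = 445.5200 / 6 = 74.253

74.253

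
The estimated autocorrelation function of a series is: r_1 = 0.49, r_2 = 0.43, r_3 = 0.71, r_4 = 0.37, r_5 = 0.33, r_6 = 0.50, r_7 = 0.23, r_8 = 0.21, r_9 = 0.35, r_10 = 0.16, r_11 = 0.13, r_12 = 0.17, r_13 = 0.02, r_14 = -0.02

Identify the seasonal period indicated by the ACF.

3

The largest autocorrelation is r_3 = 0.71, with a weaker echo at lag 6 (0.50); the remaining lags stay at or below 0.49. The elevated value at lag 1 (0.49), dropping to 0.43 at lag 2, reflects decaying short-term dependence rather than seasonality.
The dominant spike at lag 3 indicates a seasonal period of 3.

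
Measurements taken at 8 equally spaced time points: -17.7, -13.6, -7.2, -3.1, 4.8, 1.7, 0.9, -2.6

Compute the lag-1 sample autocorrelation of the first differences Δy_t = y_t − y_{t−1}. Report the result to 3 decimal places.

First differences Δy: 4.1, 6.4, 4.1, 7.9, -3.1, -0.8, -3.5
Mean of differences = 2.1571
Numerator Σ(Δy_t−Δȳ)(Δy_{t+1}−Δȳ) = 29.7282
Denominator Σ(Δy_t−Δȳ)² = 126.9171
r_1(Δy) = 29.7282 / 126.9171 = 0.234

0.234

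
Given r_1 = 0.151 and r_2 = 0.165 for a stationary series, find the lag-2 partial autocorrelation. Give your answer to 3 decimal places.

0.146

φ_{22} = (r_2 − r_1²) / (1 − r_1²)
r_1² = (0.151)² = 0.022801
Numerator = 0.165 − 0.0228 = 0.1422; denominator = 1 − 0.0228 = 0.9772
φ_{22} = 0.1422 / 0.9772 = 0.146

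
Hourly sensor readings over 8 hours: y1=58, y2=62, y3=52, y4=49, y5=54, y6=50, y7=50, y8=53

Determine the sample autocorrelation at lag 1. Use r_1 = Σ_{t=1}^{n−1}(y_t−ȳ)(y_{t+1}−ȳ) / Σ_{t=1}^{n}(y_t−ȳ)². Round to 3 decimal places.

0.302

Mean ȳ = (58 + 62 + 52 + 49 + 54 + 50 + 50 + 53)/8 = 53.5000
Deviations from mean: 4.5000, 8.5000, -1.5000, -4.5000, 0.5000, -3.5000, -3.5000, -0.5000
Σ(y_t−ȳ)(y_{t+1}−ȳ) = (38.2500) + (-12.7500) + (6.7500) + (-2.2500) + (-1.7500) + (12.2500) + (1.7500) = 42.2500
Denominator Σ(y_t−ȳ)² = 140.0000
r_1 = 42.2500 / 140.0000 = 0.302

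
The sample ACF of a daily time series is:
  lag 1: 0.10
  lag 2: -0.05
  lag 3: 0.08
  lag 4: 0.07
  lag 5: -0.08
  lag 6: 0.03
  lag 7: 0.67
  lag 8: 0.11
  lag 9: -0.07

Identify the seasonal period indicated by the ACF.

The largest autocorrelation is r_7 = 0.67; the remaining lags stay at or below 0.11.
The dominant spike at lag 7 indicates a seasonal period of 7.

7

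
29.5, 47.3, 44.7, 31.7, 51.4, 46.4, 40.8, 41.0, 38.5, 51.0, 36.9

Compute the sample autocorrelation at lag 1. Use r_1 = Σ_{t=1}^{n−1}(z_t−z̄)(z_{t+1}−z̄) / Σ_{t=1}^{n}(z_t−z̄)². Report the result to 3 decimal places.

-0.398

Mean z̄ = (29.5 + 47.3 + 44.7 + 31.7 + 51.4 + 46.4 + 40.8 + 41.0 + 38.5 + 51.0 + 36.9)/11 = 41.7455
Numerator Σ_{t=1}^{10}(z_t−z̄)(z_{t+1}−z̄) = -209.4875
Denominator Σ(z_t−z̄)² = 526.4273
r_1 = -209.4875 / 526.4273 = -0.398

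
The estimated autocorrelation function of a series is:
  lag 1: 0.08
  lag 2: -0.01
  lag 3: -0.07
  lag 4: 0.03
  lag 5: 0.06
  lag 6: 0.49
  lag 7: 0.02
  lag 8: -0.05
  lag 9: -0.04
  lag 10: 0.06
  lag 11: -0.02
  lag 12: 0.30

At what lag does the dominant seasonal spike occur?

6

The largest autocorrelation is r_6 = 0.49, with a weaker echo at lag 12 (0.30); the remaining lags stay at or below 0.08.
The dominant spike at lag 6 indicates a seasonal period of 6.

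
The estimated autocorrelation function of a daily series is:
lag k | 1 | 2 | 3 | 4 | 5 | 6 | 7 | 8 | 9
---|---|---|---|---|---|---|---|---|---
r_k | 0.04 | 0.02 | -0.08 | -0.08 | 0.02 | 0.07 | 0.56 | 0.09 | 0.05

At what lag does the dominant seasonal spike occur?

The largest autocorrelation is r_7 = 0.56; the remaining lags stay at or below 0.09.
The dominant spike at lag 7 indicates a seasonal period of 7.

7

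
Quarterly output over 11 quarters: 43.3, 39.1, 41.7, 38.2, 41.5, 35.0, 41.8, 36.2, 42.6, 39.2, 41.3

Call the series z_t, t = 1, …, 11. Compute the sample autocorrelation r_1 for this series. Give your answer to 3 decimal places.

Mean z̄ = (43.3 + 39.1 + 41.7 + 38.2 + 41.5 + 35.0 + 41.8 + 36.2 + 42.6 + 39.2 + 41.3)/11 = 39.9909
Numerator Σ_{t=1}^{10}(z_t−z̄)(z_{t+1}−z̄) = -46.6428
Denominator Σ(z_t−z̄)² = 71.8491
r_1 = -46.6428 / 71.8491 = -0.649

-0.649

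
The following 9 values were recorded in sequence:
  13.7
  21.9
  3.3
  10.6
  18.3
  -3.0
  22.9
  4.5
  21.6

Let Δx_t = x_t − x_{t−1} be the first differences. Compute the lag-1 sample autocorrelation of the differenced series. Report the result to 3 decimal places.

-0.758

First differences Δx: 8.2, -18.6, 7.3, 7.7, -21.3, 25.9, -18.4, 17.1
Mean of differences = 0.9875
Numerator Σ(Δx_t−Δx̄)(Δx_{t+1}−Δx̄) = -1722.7627
Denominator Σ(Δx_t−Δx̄)² = 2273.4488
r_1(Δx) = -1722.7627 / 2273.4488 = -0.758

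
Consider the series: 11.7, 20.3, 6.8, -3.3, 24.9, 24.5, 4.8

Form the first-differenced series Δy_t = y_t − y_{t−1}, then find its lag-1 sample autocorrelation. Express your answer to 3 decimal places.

-0.172

First differences Δy: 8.6, -13.5, -10.1, 28.2, -0.4, -19.7
Mean of differences = -1.1500
Numerator Σ(Δy_t−Δȳ)(Δy_{t+1}−Δȳ) = -264.4625
Denominator Σ(Δy_t−Δȳ)² = 1533.7750
r_1(Δy) = -264.4625 / 1533.7750 = -0.172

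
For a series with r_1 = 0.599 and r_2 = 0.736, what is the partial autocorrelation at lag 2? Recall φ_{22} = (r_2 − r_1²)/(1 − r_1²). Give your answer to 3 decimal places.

0.588

φ_{22} = (r_2 − r_1²) / (1 − r_1²)
r_1² = (0.599)² = 0.358801
Numerator = 0.736 − 0.3588 = 0.3772; denominator = 1 − 0.3588 = 0.6412
φ_{22} = 0.3772 / 0.6412 = 0.588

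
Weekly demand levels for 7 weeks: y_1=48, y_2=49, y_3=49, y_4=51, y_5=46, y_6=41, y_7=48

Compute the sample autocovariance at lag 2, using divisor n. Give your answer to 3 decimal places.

-2.787

Mean ȳ = (48 + 49 + 49 + 51 + 46 + 41 + 48)/7 = 47.4286
Deviations: 0.5714, 1.5714, 1.5714, 3.5714, -1.4286, -6.4286, 0.5714
Σ_{t=1}^{5}(y_t−ȳ)(y_{t+2}−ȳ) = -19.5102
γ_2 = -19.5102 / 7 = -2.787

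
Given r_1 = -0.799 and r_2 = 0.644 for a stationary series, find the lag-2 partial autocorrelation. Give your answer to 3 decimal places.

0.015

φ_{22} = (r_2 − r_1²) / (1 − r_1²)
r_1² = (-0.799)² = 0.638401
Numerator = 0.644 − 0.6384 = 0.0056; denominator = 1 − 0.6384 = 0.3616
φ_{22} = 0.0056 / 0.3616 = 0.015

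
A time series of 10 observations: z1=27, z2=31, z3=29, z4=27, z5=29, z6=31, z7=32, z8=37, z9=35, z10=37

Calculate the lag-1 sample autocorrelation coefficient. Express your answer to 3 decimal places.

0.540

Mean z̄ = (27 + 31 + 29 + 27 + 29 + 31 + 32 + 37 + 35 + 37)/10 = 31.5000
Numerator Σ_{t=1}^{9}(z_t−z̄)(z_{t+1}−z̄) = 68.2500
Denominator Σ(z_t−z̄)² = 126.5000
r_1 = 68.2500 / 126.5000 = 0.540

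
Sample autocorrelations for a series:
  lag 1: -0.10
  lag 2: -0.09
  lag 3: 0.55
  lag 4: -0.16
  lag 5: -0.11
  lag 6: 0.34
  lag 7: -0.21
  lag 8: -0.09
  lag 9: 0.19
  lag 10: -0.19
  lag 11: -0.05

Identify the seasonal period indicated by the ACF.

3

The largest autocorrelation is r_3 = 0.55, with weaker echoes at lags 6 (0.34) and 9 (0.19); the remaining lags stay at or below -0.05.
The dominant spike at lag 3 indicates a seasonal period of 3.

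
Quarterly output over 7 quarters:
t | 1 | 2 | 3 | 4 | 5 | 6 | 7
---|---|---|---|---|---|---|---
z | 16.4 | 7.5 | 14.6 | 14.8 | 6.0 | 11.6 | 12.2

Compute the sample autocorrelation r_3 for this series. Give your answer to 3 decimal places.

Mean z̄ = (16.4 + 7.5 + 14.6 + 14.8 + 6.0 + 11.6 + 12.2)/7 = 11.8714
Deviations from mean: 4.5286, -4.3714, 2.7286, 2.9286, -5.8714, -0.2714, 0.3286
Numerator Σ_{t=1}^{4}(z_t−z̄)(z_{t+3}−z̄) = 39.1504
Denominator Σ(z_t−z̄)² = 90.2943
r_3 = 39.1504 / 90.2943 = 0.434

0.434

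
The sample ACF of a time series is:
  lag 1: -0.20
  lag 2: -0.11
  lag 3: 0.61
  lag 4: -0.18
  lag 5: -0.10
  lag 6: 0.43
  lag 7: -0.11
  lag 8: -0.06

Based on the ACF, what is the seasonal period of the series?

3

The largest autocorrelation is r_3 = 0.61, with a weaker echo at lag 6 (0.43); the remaining lags stay at or below -0.06.
The dominant spike at lag 3 indicates a seasonal period of 3.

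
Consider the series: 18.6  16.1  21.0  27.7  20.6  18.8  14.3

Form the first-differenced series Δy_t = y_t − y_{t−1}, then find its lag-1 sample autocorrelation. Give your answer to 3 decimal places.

First differences Δy: -2.5, 4.9, 6.7, -7.1, -1.8, -4.5
Mean of differences = -0.7167
Numerator Σ(Δy_t−Δȳ)(Δy_{t+1}−Δȳ) = -4.6886
Denominator Σ(Δy_t−Δȳ)² = 145.9683
r_1(Δy) = -4.6886 / 145.9683 = -0.032

-0.032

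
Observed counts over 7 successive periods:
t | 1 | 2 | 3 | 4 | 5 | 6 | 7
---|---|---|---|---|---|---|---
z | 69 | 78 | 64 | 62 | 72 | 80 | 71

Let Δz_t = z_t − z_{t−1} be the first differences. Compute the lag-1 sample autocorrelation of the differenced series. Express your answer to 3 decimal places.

-0.211

First differences Δz: 9, -14, -2, 10, 8, -9
Mean of differences = 0.3333
Numerator Σ(Δz_t−Δz̄)(Δz_{t+1}−Δz̄) = -110.7778
Denominator Σ(Δz_t−Δz̄)² = 525.3333
r_1(Δz) = -110.7778 / 525.3333 = -0.211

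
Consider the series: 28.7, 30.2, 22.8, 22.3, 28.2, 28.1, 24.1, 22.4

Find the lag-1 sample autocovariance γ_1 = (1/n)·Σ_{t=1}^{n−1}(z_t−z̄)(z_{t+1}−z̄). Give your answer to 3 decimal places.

Mean z̄ = (28.7 + 30.2 + 22.8 + 22.3 + 28.2 + 28.1 + 24.1 + 22.4)/8 = 25.8500
Σ_{t=1}^{7}(z_t−z̄)(z_{t+1}−z̄) = 9.0025
γ_1 = 9.0025 / 8 = 1.125

1.125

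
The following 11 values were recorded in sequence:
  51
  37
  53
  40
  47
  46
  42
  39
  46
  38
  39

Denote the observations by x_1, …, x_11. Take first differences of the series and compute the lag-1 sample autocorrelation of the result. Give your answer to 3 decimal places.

First differences Δx: -14, 16, -13, 7, -1, -4, -3, 7, -8, 1
Mean of differences = -1.2000
Numerator Σ(Δx_t−Δx̄)(Δx_{t+1}−Δx̄) = -599.2400
Denominator Σ(Δx_t−Δx̄)² = 795.6000
r_1(Δx) = -599.2400 / 795.6000 = -0.753

-0.753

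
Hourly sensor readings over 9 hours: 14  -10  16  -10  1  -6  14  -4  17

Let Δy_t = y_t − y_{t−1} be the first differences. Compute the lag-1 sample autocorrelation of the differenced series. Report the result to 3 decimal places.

-0.780

First differences Δy: -24, 26, -26, 11, -7, 20, -18, 21
Mean of differences = 0.3750
Numerator Σ(Δy_t−Δȳ)(Δy_{t+1}−Δȳ) = -2543.3906
Denominator Σ(Δy_t−Δȳ)² = 3261.8750
r_1(Δy) = -2543.3906 / 3261.8750 = -0.780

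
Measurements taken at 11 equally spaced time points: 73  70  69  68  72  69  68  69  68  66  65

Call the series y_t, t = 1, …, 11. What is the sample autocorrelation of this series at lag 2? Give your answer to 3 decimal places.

Mean ȳ = (73 + 70 + 69 + 68 + 72 + 69 + 68 + 69 + 68 + 66 + 65)/11 = 68.8182
Numerator Σ_{t=1}^{9}(y_t−ȳ)(y_{t+2}−ȳ) = 0.9339
Denominator Σ(y_t−ȳ)² = 53.6364
r_2 = 0.9339 / 53.6364 = 0.017

0.017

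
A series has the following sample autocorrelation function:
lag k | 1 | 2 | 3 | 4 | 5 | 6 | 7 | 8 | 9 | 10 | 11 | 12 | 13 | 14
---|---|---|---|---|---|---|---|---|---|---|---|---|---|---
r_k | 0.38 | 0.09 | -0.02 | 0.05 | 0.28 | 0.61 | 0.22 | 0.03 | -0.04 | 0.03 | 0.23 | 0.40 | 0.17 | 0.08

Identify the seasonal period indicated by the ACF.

6

The largest autocorrelation is r_6 = 0.61, with a weaker echo at lag 12 (0.40); the remaining lags stay at or below 0.38. The elevated value at lag 1 (0.38), dropping to 0.09 at lag 2, reflects decaying short-term dependence rather than seasonality.
The dominant spike at lag 6 indicates a seasonal period of 6.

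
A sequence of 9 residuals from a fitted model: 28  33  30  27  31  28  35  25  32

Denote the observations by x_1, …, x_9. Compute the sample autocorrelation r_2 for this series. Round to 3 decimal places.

Mean x̄ = (28 + 33 + 30 + 27 + 31 + 28 + 35 + 25 + 32)/9 = 29.8889
Σ(x_t−x̄)(x_{t+2}−x̄) = (-0.2099) + (-8.9877) + (0.1235) + (5.4568) + (5.6790) + (9.2346) + (10.7901) = 22.0864
Denominator Σ(x_t−x̄)² = 80.8889
r_2 = 22.0864 / 80.8889 = 0.273

0.273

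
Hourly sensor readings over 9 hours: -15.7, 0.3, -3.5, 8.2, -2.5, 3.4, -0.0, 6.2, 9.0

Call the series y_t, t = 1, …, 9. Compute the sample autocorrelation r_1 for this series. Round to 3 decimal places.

Mean ȳ = (-15.7 + 0.3 − 3.5 + 8.2 − 2.5 + 3.4 − 0.0 + 6.2 + 9.0)/9 = 0.6000
Numerator Σ_{t=1}^{8}(y_t−ȳ)(y_{t+1}−ȳ) = -15.2800
Denominator Σ(y_t−ȳ)² = 460.0800
r_1 = -15.2800 / 460.0800 = -0.033

-0.033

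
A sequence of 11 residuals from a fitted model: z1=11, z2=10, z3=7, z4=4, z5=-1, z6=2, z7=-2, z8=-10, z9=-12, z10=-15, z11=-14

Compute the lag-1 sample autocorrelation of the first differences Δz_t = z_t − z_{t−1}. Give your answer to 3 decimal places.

-0.210

First differences Δz: -1, -3, -3, -5, 3, -4, -8, -2, -3, 1
Mean of differences = -2.5000
Numerator Σ(Δz_t−Δz̄)(Δz_{t+1}−Δz̄) = -17.7500
Denominator Σ(Δz_t−Δz̄)² = 84.5000
r_1(Δz) = -17.7500 / 84.5000 = -0.210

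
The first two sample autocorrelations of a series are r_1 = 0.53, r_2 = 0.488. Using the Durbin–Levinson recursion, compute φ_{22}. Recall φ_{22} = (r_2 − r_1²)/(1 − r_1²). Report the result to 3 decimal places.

0.288

φ_{22} = (r_2 − r_1²) / (1 − r_1²)
r_1² = (0.53)² = 0.2809
Numerator = 0.488 − 0.2809 = 0.2071; denominator = 1 − 0.2809 = 0.7191
φ_{22} = 0.2071 / 0.7191 = 0.288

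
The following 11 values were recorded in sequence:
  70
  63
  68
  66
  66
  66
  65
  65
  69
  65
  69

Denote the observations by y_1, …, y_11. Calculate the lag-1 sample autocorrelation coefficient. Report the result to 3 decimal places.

-0.551

Mean ȳ = (70 + 63 + 68 + 66 + 66 + 66 + 65 + 65 + 69 + 65 + 69)/11 = 66.5455
Numerator Σ_{t=1}^{10}(y_t−ȳ)(y_{t+1}−ȳ) = -25.7521
Denominator Σ(y_t−ȳ)² = 46.7273
r_1 = -25.7521 / 46.7273 = -0.551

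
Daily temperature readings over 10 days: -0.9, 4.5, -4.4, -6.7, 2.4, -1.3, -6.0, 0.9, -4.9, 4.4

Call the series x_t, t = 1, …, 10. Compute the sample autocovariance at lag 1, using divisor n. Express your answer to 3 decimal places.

Mean x̄ = (-0.9 + 4.5 − 4.4 − 6.7 + 2.4 − 1.3 − 6.0 + 0.9 − 4.9 + 4.4)/10 = -1.2000
Σ_{t=1}^{9}(x_t−x̄)(x_{t+1}−x̄) = -57.1800
γ_1 = -57.1800 / 10 = -5.718

-5.718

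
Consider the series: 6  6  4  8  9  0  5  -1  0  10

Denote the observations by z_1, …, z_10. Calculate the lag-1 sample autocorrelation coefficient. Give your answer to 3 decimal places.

Mean z̄ = (6 + 6 + 4 + 8 + 9 + 0 + 5 − 1 + 0 + 10)/10 = 4.7000
Numerator Σ_{t=1}^{9}(z_t−z̄)(z_{t+1}−z̄) = -8.7900
Denominator Σ(z_t−z̄)² = 138.1000
r_1 = -8.7900 / 138.1000 = -0.064

-0.064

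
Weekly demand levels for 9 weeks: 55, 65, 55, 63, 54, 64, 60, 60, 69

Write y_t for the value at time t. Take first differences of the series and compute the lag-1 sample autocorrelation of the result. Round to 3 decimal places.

-0.727

First differences Δy: 10, -10, 8, -9, 10, -4, 0, 9
Mean of differences = 1.7500
Numerator Σ(Δy_t−Δȳ)(Δy_{t+1}−Δȳ) = -376.3125
Denominator Σ(Δy_t−Δȳ)² = 517.5000
r_1(Δy) = -376.3125 / 517.5000 = -0.727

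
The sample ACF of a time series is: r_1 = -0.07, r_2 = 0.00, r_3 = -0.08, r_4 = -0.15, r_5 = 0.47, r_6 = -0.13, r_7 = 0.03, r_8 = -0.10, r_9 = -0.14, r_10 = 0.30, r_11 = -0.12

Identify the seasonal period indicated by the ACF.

The largest autocorrelation is r_5 = 0.47, with a weaker echo at lag 10 (0.30); the remaining lags stay at or below 0.03.
The dominant spike at lag 5 indicates a seasonal period of 5.

5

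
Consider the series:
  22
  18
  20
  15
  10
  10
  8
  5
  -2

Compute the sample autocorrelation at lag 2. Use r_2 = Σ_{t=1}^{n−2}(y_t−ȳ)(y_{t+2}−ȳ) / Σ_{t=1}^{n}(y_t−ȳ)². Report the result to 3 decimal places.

Mean ȳ = (22 + 18 + 20 + 15 + 10 + 10 + 8 + 5 − 2)/9 = 11.7778
Numerator Σ_{t=1}^{7}(y_t−ȳ)(y_{t+2}−ȳ) = 154.5679
Denominator Σ(y_t−ȳ)² = 477.5556
r_2 = 154.5679 / 477.5556 = 0.324

0.324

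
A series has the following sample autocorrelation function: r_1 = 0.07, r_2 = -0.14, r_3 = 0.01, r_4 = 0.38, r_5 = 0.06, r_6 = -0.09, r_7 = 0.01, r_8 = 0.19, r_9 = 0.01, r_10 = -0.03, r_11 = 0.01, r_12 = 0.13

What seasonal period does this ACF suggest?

The largest autocorrelation is r_4 = 0.38, with a weaker echo at lag 8 (0.19); the remaining lags stay at or below 0.13.
The dominant spike at lag 4 indicates a seasonal period of 4.

4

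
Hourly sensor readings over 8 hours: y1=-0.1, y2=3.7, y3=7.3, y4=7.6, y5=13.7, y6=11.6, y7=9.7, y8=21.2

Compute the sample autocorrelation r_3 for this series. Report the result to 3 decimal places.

Mean ȳ = (-0.1 + 3.7 + 7.3 + 7.6 + 13.7 + 11.6 + 9.7 + 21.2)/8 = 9.3375
Deviations from mean: -9.4375, -5.6375, -2.0375, -1.7375, 4.3625, 2.2625, 0.3625, 11.8625
Numerator Σ_{t=1}^{5}(y_t−ȳ)(y_{t+3}−ȳ) = 38.3145
Denominator Σ(y_t−ȳ)² = 293.0188
r_3 = 38.3145 / 293.0188 = 0.131

0.131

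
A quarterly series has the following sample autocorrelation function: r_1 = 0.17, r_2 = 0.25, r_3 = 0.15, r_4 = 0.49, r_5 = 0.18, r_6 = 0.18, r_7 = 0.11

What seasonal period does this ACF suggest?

4

The largest autocorrelation is r_4 = 0.49; the remaining lags stay at or below 0.25.
The dominant spike at lag 4 indicates a seasonal period of 4.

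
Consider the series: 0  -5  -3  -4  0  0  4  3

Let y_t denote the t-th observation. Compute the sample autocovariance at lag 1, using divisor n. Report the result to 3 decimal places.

4.201

Mean ȳ = (0 − 5 − 3 − 4 + 0 + 0 + 4 + 3)/8 = -0.6250
Σ_{t=1}^{7}(y_t−ȳ)(y_{t+1}−ȳ) = 33.6094
γ_1 = 33.6094 / 8 = 4.201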